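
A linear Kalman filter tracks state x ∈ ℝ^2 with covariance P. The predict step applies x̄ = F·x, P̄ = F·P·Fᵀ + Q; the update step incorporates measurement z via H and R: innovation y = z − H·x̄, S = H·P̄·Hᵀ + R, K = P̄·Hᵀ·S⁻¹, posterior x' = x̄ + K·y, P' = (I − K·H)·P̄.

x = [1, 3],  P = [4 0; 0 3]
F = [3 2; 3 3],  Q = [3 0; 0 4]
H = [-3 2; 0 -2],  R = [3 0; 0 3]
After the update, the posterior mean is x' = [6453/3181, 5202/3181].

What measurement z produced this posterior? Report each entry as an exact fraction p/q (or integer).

z = [-3, -3]

x̄ = F·x = [9, 12]
P̄ = F·P·Fᵀ + Q = [51 54; 54 67]
S = H·P̄·Hᵀ + R = [82 56; 56 271]
K = P̄·Hᵀ·S⁻¹ = [-2049/6362 -1056/3181; -14/3181 -1570/3181]
x' − x̄ = [-22176/3181, -32970/3181] = K·y
y = (KᵀK)⁻¹·Kᵀ·(x' − x̄) = [0, 21]
z = y + H·x̄ = [0, 21] + [-3, -24] = [-3, -3]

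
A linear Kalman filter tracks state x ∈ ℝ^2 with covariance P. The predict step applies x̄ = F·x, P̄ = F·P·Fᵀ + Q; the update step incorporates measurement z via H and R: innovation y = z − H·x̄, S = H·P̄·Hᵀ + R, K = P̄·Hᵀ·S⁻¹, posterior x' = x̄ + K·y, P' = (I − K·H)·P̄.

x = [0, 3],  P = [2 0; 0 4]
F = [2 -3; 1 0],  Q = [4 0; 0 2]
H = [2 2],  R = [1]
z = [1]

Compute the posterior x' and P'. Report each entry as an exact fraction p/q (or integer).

x̄ = F·x = [-9, 0]
P̄ = F·P·Fᵀ + Q = [48 4; 4 4]
y = z − H·x̄ = [19]
S = H·P̄·Hᵀ + R = [241]
K = P̄·Hᵀ·S⁻¹ = [104/241; 16/241]
x' = x̄ + K·y = [-193/241, 304/241]
P' = (I − K·H)·P̄ = [752/241 -700/241; -700/241 708/241]

x' = [-193/241, 304/241]
P' = [752/241 -700/241; -700/241 708/241]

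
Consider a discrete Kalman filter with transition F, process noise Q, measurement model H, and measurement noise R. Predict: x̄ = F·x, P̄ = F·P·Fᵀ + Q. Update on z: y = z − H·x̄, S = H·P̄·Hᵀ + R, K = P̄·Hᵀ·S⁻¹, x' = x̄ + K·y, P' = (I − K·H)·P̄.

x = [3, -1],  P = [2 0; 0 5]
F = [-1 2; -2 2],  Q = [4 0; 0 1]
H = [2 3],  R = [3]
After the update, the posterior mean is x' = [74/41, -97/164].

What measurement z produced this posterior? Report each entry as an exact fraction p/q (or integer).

x̄ = F·x = [-5, -8]
P̄ = F·P·Fᵀ + Q = [26 24; 24 29]
S = H·P̄·Hᵀ + R = [656]
K = P̄·Hᵀ·S⁻¹ = [31/164; 135/656]
x' − x̄ = [279/41, 1215/164] = K·y
y = (KᵀK)⁻¹·Kᵀ·(x' − x̄) = [36]
z = y + H·x̄ = [36] + [-34] = [2]

z = [2]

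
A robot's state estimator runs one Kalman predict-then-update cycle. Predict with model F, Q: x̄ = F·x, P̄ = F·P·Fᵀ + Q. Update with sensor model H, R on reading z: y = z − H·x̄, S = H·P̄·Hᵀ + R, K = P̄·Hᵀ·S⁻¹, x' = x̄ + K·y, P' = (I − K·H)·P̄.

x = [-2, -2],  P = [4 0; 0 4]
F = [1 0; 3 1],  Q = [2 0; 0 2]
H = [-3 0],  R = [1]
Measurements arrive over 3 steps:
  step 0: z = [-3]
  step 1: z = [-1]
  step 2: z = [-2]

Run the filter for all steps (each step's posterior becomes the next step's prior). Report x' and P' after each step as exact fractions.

step 0: x' = [52/55, -116/55], P' = [6/55 12/55; 12/55 1014/55]
step 1: x' = [400/1099, 634/1099], P' = [116/1099 30/1099; 30/1099 24830/1099]
step 2: x' = [14284/21925, 37618/21925], P' = [2314/21925 378/21925; 378/21925 562456/21925]

step 0: x̄ = F·x = [-2, -8]
step 0: P̄ = F·P·Fᵀ + Q = [6 12; 12 42]
step 0: y = z − H·x̄ = [-9]
step 0: S = H·P̄·Hᵀ + R = [55]
step 0: K = P̄·Hᵀ·S⁻¹ = [-18/55; -36/55]
step 0: x' = x̄ + K·y = [52/55, -116/55]
step 0: P' = (I − K·H)·P̄ = [6/55 12/55; 12/55 1014/55]
step 1: x̄ = F·x = [52/55, 8/11]
step 1: P̄ = F·P·Fᵀ + Q = [116/55 6/11; 6/11 250/11]
step 1: y = z − H·x̄ = [101/55]
step 1: S = H·P̄·Hᵀ + R = [1099/55]
step 1: K = P̄·Hᵀ·S⁻¹ = [-348/1099; -90/1099]
step 1: x' = x̄ + K·y = [400/1099, 634/1099]
step 1: P' = (I − K·H)·P̄ = [116/1099 30/1099; 30/1099 24830/1099]
step 2: x̄ = F·x = [400/1099, 262/157]
step 2: P̄ = F·P·Fᵀ + Q = [2314/1099 54/157; 54/157 4036/157]
step 2: y = z − H·x̄ = [-998/1099]
step 2: S = H·P̄·Hᵀ + R = [21925/1099]
step 2: K = P̄·Hᵀ·S⁻¹ = [-6942/21925; -1134/21925]
step 2: x' = x̄ + K·y = [14284/21925, 37618/21925]
step 2: P' = (I − K·H)·P̄ = [2314/21925 378/21925; 378/21925 562456/21925]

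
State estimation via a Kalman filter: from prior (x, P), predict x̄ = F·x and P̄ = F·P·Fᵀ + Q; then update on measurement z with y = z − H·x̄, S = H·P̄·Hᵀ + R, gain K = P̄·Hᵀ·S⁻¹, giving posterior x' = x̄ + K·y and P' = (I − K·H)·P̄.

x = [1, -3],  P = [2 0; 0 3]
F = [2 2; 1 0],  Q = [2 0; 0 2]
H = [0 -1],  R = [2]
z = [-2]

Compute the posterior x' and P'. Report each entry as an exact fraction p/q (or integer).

x̄ = F·x = [-4, 1]
P̄ = F·P·Fᵀ + Q = [22 4; 4 4]
y = z − H·x̄ = [-1]
S = H·P̄·Hᵀ + R = [6]
K = P̄·Hᵀ·S⁻¹ = [-2/3; -2/3]
x' = x̄ + K·y = [-10/3, 5/3]
P' = (I − K·H)·P̄ = [58/3 4/3; 4/3 4/3]

x' = [-10/3, 5/3]
P' = [58/3 4/3; 4/3 4/3]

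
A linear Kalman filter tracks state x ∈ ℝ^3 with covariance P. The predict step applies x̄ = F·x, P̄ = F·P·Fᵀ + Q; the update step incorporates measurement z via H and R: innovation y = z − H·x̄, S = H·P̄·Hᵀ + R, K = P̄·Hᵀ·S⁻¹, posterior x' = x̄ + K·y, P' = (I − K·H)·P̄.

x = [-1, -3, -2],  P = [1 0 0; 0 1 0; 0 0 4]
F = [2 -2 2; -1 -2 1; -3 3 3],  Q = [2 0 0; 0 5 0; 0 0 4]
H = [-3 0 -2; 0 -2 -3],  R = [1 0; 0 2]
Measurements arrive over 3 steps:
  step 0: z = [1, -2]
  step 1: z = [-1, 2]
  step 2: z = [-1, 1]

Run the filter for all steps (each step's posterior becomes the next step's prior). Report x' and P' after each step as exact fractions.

step 0: x' = [17788/7229, 209661/28916, -30308/7229], P' = [14954/7229 60851/14458 -21204/7229; 60851/14458 1100429/115664 -45555/7229; -21204/7229 -45555/7229 31762/7229]
step 1: x' = [-7254042318/5297171551, -23698028474/5297171551, 12894302938/5297171551], P' = [12046254082/5297171551 24624362524/5297171551 -16943510508/5297171551; 24624362524/5297171551 55229042299/5297171551 -36326931462/5297171551; -16943510508/5297171551 -36326931462/5297171551 25032493322/5297171551]
step 2: x' = [539033523002152/257247125392083, 848467445251054/257247125392083, -221758025959161/85749041797361], P' = [588033086255050/257247125392083 1203020450890252/257247125392083 -275774538483548/85749041797361; 1203020450890252/257247125392083 2698968772496899/257247125392083 -591593942008370/85749041797361; -275774538483548/85749041797361 -591593942008370/85749041797361 407438546404714/85749041797361]

step 0: x̄ = F·x = [0, 5, -12]
step 0: P̄ = F·P·Fᵀ + Q = [26 10 12; 10 14 9; 12 9 58]
step 0: y = z − H·x̄ = [-23, -28]
step 0: S = H·P̄·Hᵀ + R = [611 552; 552 688]
step 0: K = P̄·Hᵀ·S⁻¹ = [-2454/7229 2761/14458; -333/14458 -7109/115664; 88/7229 -2088/7229]
step 0: x' = x̄ + K·y = [17788/7229, 209661/28916, -30308/7229]
step 0: P' = (I − K·H)·P̄ = [14954/7229 60851/14458 -21204/7229; 60851/14458 1100429/115664 -45555/7229; -21204/7229 -45555/7229 31762/7229]
step 1: x̄ = F·x = [-259741/14458, -305853/14458, 51831/28916]
step 1: P̄ = F·P·Fᵀ + Q = [1711333/28916 2084809/28916 426345/57832; 2084809/28916 2817193/28916 661221/57832; 426345/57832 661221/57832 1317989/115664]
step 1: y = z − H·x̄ = [-370925/7229, -1010087/28916]
step 1: S = H·P̄·Hᵀ + R = [4826743/7229 4431708/7229; 4431708/7229 73037621/115664]
step 1: K = P̄·Hᵀ·S⁻¹ = [-2251741230/5297171551 790903238/5297171551; -1219224648/5297171551 -738645106/5297171551; 765544880/5297171551 -1221808521/5297171551]
step 1: x' = x̄ + K·y = [-7254042318/5297171551, -23698028474/5297171551, 12894302938/5297171551]
step 1: P' = (I − K·H)·P̄ = [12046254082/5297171551 24624362524/5297171551 -16943510508/5297171551; 24624362524/5297171551 55229042299/5297171551 -36326931462/5297171551; -16943510508/5297171551 -36326931462/5297171551 25032493322/5297171551]
step 2: x̄ = F·x = [58676578188/5297171551, 67544402204/5297171551, -10649049654/5297171551]
step 2: P̄ = F·P·Fᵀ + Q = [337897969354/5297171551 415601511400/5297171551 42035531934/5297171551; 415601511400/5297171551 562172971315/5297171551 64376933424/5297171551; 42035531934/5297171551 64376933424/5297171551 59818690927/5297171551]
step 2: y = z − H·x̄ = [149434463705/5297171551, 108438826997/5297171551]
step 2: S = H·P̄·Hᵀ + R = [3790080042653/5297171551 3488348735064/5297171551; 3488348735064/5297171551 3570177647793/5297171551]
step 2: K = P̄·Hᵀ·S⁻¹ = [-36484009287954/85749041797361 37964972285714/257247125392083; -19832566873512/85749041797361 -36796033459234/257247125392083; 12446522641216/85749041797361 -19563877598701/85749041797361]
step 2: x' = x̄ + K·y = [539033523002152/257247125392083, 848467445251054/257247125392083, -221758025959161/85749041797361]
step 2: P' = (I − K·H)·P̄ = [588033086255050/257247125392083 1203020450890252/257247125392083 -275774538483548/85749041797361; 1203020450890252/257247125392083 2698968772496899/257247125392083 -591593942008370/85749041797361; -275774538483548/85749041797361 -591593942008370/85749041797361 407438546404714/85749041797361]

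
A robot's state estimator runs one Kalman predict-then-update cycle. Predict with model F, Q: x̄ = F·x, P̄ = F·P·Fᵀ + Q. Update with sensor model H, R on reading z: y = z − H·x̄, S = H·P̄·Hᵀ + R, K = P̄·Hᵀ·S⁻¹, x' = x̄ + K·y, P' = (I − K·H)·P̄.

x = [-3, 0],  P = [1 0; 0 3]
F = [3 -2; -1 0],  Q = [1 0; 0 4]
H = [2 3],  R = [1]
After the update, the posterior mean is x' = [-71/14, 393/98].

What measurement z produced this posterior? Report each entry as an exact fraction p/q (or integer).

x̄ = F·x = [-9, 3]
P̄ = F·P·Fᵀ + Q = [22 -3; -3 5]
S = H·P̄·Hᵀ + R = [98]
K = P̄·Hᵀ·S⁻¹ = [5/14; 9/98]
x' − x̄ = [55/14, 99/98] = K·y
y = (KᵀK)⁻¹·Kᵀ·(x' − x̄) = [11]
z = y + H·x̄ = [11] + [-9] = [2]

z = [2]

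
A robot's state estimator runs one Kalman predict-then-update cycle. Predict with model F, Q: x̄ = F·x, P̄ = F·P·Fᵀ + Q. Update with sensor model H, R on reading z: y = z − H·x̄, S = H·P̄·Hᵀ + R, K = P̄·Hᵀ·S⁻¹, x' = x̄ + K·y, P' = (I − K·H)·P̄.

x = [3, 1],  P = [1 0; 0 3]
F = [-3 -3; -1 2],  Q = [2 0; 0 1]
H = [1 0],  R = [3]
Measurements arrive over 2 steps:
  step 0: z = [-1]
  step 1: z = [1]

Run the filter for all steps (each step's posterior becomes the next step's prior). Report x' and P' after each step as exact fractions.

step 0: x̄ = F·x = [-12, -1]
step 0: P̄ = F·P·Fᵀ + Q = [38 -15; -15 14]
step 0: y = z − H·x̄ = [11]
step 0: S = H·P̄·Hᵀ + R = [41]
step 0: K = P̄·Hᵀ·S⁻¹ = [38/41; -15/41]
step 0: x' = x̄ + K·y = [-74/41, -206/41]
step 0: P' = (I − K·H)·P̄ = [114/41 -45/41; -45/41 349/41]
step 1: x̄ = F·x = [840/41, -338/41]
step 1: P̄ = F·P·Fᵀ + Q = [3439/41 -1617/41; -1617/41 1731/41]
step 1: y = z − H·x̄ = [-799/41]
step 1: S = H·P̄·Hᵀ + R = [3562/41]
step 1: K = P̄·Hᵀ·S⁻¹ = [3439/3562; -1617/3562]
step 1: x' = x̄ + K·y = [5959/3562, 2147/3562]
step 1: P' = (I − K·H)·P̄ = [10317/3562 -4851/3562; -4851/3562 86613/3562]

step 0: x' = [-74/41, -206/41], P' = [114/41 -45/41; -45/41 349/41]
step 1: x' = [5959/3562, 2147/3562], P' = [10317/3562 -4851/3562; -4851/3562 86613/3562]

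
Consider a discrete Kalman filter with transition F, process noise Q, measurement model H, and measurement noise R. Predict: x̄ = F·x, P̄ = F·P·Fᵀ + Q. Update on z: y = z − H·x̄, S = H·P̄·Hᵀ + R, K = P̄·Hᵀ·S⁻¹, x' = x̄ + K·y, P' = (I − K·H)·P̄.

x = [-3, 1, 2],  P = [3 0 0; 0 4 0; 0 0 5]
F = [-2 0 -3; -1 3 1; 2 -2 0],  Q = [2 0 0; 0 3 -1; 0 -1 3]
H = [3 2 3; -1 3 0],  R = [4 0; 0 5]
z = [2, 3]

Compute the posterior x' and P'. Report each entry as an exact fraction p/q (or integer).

x' = [58447/13905, 307846/125145, -649409/125145]
P' = [14666/1545 43703/13905 -153832/13905; 43703/13905 198899/125145 -504481/125145; -153832/13905 -504481/125145 1695494/125145]

x̄ = F·x = [0, 8, -8]
P̄ = F·P·Fᵀ + Q = [59 -9 -12; -9 47 -31; -12 -31 31]
y = z − H·x̄ = [10, -21]
S = H·P̄·Hᵀ + R = [306 -201; -201 541]
K = P̄·Hᵀ·S⁻¹ = [5473/13905 -59/4635; 16084/125145 13558/41715; -18986/125145 -8597/41715]
x' = x̄ + K·y = [58447/13905, 307846/125145, -649409/125145]
P' = (I − K·H)·P̄ = [14666/1545 43703/13905 -153832/13905; 43703/13905 198899/125145 -504481/125145; -153832/13905 -504481/125145 1695494/125145]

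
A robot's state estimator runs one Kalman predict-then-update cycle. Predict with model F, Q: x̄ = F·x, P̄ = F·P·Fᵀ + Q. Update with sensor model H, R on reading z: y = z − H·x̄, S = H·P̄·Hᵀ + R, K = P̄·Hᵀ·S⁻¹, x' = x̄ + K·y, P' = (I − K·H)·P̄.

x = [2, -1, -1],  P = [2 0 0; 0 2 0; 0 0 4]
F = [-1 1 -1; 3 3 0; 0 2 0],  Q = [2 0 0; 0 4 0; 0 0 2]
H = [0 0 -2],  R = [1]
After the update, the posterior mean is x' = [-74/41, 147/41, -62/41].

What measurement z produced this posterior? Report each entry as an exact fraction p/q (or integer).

z = [3]

x̄ = F·x = [-2, 3, -2]
P̄ = F·P·Fᵀ + Q = [10 0 4; 0 40 12; 4 12 10]
S = H·P̄·Hᵀ + R = [41]
K = P̄·Hᵀ·S⁻¹ = [-8/41; -24/41; -20/41]
x' − x̄ = [8/41, 24/41, 20/41] = K·y
y = (KᵀK)⁻¹·Kᵀ·(x' − x̄) = [-1]
z = y + H·x̄ = [-1] + [4] = [3]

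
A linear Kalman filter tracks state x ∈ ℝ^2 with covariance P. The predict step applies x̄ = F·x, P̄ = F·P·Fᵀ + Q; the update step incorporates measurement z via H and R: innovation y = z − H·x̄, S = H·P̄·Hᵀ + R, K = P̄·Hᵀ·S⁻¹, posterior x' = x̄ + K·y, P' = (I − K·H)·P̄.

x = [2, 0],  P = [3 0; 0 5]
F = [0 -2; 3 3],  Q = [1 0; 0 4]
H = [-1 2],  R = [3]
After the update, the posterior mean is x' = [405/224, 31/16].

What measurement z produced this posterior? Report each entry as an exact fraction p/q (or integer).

z = [2]

x̄ = F·x = [0, 6]
P̄ = F·P·Fᵀ + Q = [21 -30; -30 76]
S = H·P̄·Hᵀ + R = [448]
K = P̄·Hᵀ·S⁻¹ = [-81/448; 13/32]
x' − x̄ = [405/224, -65/16] = K·y
y = (KᵀK)⁻¹·Kᵀ·(x' − x̄) = [-10]
z = y + H·x̄ = [-10] + [12] = [2]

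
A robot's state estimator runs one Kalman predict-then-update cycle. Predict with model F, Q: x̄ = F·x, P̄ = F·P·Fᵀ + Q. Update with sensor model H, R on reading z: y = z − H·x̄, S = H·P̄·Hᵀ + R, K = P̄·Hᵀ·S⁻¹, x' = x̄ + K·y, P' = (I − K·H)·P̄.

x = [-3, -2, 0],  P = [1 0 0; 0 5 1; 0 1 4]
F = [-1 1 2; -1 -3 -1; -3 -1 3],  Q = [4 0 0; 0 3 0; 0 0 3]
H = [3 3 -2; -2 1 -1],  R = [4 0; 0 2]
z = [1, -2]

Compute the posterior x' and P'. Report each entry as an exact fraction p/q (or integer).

x' = [-12055/51839, 365248/51839, 496866/51839]
P' = [26826/51839 -107114/51839 -129856/51839; -107114/51839 789894/51839 991668/51839; -129856/51839 991668/51839 1279908/51839]

x̄ = F·x = [1, 9, 11]
P̄ = F·P·Fᵀ + Q = [30 -29 23; -29 59 -2; 23 -2 47]
y = z − H·x̄ = [-7, 2]
S = H·P̄·Hᵀ + R = [219 211; 211 440]
K = P̄·Hᵀ·S⁻¹ = [4712/51839 -15455/51839; 16251/51839 6227/51839; 6405/51839 -14264/51839]
x' = x̄ + K·y = [-12055/51839, 365248/51839, 496866/51839]
P' = (I − K·H)·P̄ = [26826/51839 -107114/51839 -129856/51839; -107114/51839 789894/51839 991668/51839; -129856/51839 991668/51839 1279908/51839]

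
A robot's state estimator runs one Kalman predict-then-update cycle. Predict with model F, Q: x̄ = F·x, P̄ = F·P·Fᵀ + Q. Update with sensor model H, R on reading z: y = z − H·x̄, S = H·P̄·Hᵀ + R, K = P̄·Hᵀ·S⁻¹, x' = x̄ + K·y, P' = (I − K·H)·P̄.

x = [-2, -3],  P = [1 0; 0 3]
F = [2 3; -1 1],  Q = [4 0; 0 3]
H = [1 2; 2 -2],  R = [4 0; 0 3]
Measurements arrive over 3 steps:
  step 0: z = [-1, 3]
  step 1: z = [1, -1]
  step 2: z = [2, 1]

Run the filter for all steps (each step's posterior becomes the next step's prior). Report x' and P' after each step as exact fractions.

step 0: x̄ = F·x = [-13, -1]
step 0: P̄ = F·P·Fᵀ + Q = [35 7; 7 7]
step 0: y = z − H·x̄ = [14, 27]
step 0: S = H·P̄·Hᵀ + R = [95 56; 56 115]
step 0: K = P̄·Hᵀ·S⁻¹ = [2499/7789 2576/7789; 2415/7789 -1176/7789]
step 0: x' = x̄ + K·y = [3281/7789, -5731/7789]
step 0: P' = (I − K·H)·P̄ = [5908/7789 2044/7789; 2044/7789 3808/7789]
step 1: x̄ = F·x = [-10631/7789, -9012/7789]
step 1: P̄ = F·P·Fᵀ + Q = [113588/7789 -2436/7789; -2436/7789 28995/7789]
step 1: y = z − H·x̄ = [36444/7789, -4551/7789]
step 1: S = H·P̄·Hᵀ + R = [250980/7789 106324/7789; 106324/7789 613187/7789]
step 1: K = P̄·Hᵀ·S⁻¹ = [70935/240881 1498276/4576739; 137673/481762 -695976/4576739]
step 1: x' = x̄ + K·y = [-816025/4576739, 1230798/4576739]
step 1: P' = (I − K·H)·P̄ = [3295296/4576739 1047882/4576739; 1047882/4576739 2091846/4576739]
step 2: x̄ = F·x = [2060344/4576739, 2046823/4576739]
step 2: P̄ = F·P·Fᵀ + Q = [62889338/4576739 -1362936/4576739; -1362936/4576739 17021595/4576739]
step 2: y = z − H·x̄ = [2999488/4576739, 4549697/4576739]
step 2: S = H·P̄·Hᵀ + R = [143830930/4576739 54966424/4576739; 54966424/4576739 344277437/4576739]
step 2: K = P̄·Hᵀ·S⁻¹ = [1491180555/5079646903 1657944452/5079646903; 1449955737/5079646903 -774005802/5079646903]
step 2: x' = x̄ + K·y = [4912175044/5079646903, 2452569629/5079646903]
step 2: P' = (I − K·H)·P̄ = [3646185192/5079646903 1159268514/5079646903; 1159268514/5079646903 2320277217/5079646903]

step 0: x' = [3281/7789, -5731/7789], P' = [5908/7789 2044/7789; 2044/7789 3808/7789]
step 1: x' = [-816025/4576739, 1230798/4576739], P' = [3295296/4576739 1047882/4576739; 1047882/4576739 2091846/4576739]
step 2: x' = [4912175044/5079646903, 2452569629/5079646903], P' = [3646185192/5079646903 1159268514/5079646903; 1159268514/5079646903 2320277217/5079646903]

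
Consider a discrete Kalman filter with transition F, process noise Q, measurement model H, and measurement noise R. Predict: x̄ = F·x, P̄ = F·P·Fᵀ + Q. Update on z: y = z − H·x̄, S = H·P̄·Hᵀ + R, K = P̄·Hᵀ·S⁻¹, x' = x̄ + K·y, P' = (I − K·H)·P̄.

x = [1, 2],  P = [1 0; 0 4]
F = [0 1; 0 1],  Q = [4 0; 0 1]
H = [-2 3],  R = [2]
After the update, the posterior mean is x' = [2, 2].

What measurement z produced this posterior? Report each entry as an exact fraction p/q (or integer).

z = [2]

x̄ = F·x = [2, 2]
P̄ = F·P·Fᵀ + Q = [8 4; 4 5]
S = H·P̄·Hᵀ + R = [31]
K = P̄·Hᵀ·S⁻¹ = [-4/31; 7/31]
x' − x̄ = [0, 0] = K·y
y = (KᵀK)⁻¹·Kᵀ·(x' − x̄) = [0]
z = y + H·x̄ = [0] + [2] = [2]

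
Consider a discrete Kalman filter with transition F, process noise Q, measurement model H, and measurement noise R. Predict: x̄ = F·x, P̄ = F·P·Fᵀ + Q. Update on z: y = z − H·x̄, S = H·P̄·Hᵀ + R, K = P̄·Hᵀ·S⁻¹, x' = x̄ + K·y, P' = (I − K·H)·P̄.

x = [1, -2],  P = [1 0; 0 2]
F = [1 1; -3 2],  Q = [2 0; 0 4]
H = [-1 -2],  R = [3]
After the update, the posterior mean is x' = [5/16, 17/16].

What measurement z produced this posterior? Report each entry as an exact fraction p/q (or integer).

z = [-3]

x̄ = F·x = [-1, -7]
P̄ = F·P·Fᵀ + Q = [5 1; 1 21]
S = H·P̄·Hᵀ + R = [96]
K = P̄·Hᵀ·S⁻¹ = [-7/96; -43/96]
x' − x̄ = [21/16, 129/16] = K·y
y = (KᵀK)⁻¹·Kᵀ·(x' − x̄) = [-18]
z = y + H·x̄ = [-18] + [15] = [-3]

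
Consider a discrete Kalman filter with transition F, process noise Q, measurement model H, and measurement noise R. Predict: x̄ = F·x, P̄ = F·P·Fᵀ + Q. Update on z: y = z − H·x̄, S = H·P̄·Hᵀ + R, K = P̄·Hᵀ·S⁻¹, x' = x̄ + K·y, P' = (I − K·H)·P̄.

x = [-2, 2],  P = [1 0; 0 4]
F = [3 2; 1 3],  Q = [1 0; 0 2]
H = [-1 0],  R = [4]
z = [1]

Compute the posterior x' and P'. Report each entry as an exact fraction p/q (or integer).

x̄ = F·x = [-2, 4]
P̄ = F·P·Fᵀ + Q = [26 27; 27 39]
y = z − H·x̄ = [-1]
S = H·P̄·Hᵀ + R = [30]
K = P̄·Hᵀ·S⁻¹ = [-13/15; -9/10]
x' = x̄ + K·y = [-17/15, 49/10]
P' = (I − K·H)·P̄ = [52/15 18/5; 18/5 147/10]

x' = [-17/15, 49/10]
P' = [52/15 18/5; 18/5 147/10]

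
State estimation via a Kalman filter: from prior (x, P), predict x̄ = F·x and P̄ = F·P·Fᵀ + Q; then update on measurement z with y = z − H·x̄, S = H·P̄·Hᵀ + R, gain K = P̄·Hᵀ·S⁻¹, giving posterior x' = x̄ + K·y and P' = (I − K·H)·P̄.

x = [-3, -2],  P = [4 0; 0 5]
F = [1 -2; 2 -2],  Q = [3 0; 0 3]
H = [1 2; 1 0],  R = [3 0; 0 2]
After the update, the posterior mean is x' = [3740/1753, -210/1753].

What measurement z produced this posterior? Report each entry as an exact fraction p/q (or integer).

x̄ = F·x = [1, -2]
P̄ = F·P·Fᵀ + Q = [27 28; 28 39]
S = H·P̄·Hᵀ + R = [298 83; 83 29]
K = P̄·Hᵀ·S⁻¹ = [166/1753 1157/1753; 750/1753 -454/1753]
x' − x̄ = [1987/1753, 3296/1753] = K·y
y = (KᵀK)⁻¹·Kᵀ·(x' − x̄) = [5, 1]
z = y + H·x̄ = [5, 1] + [-3, 1] = [2, 2]

z = [2, 2]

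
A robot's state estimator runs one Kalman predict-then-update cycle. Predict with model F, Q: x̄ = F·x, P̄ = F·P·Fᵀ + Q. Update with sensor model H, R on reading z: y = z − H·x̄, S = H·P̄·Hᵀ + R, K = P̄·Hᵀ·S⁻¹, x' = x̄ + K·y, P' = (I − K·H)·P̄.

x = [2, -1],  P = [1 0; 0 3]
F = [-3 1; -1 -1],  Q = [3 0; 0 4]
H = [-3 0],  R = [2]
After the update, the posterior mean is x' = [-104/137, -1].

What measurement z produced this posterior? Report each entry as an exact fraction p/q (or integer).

x̄ = F·x = [-7, -1]
P̄ = F·P·Fᵀ + Q = [15 0; 0 8]
S = H·P̄·Hᵀ + R = [137]
K = P̄·Hᵀ·S⁻¹ = [-45/137; 0]
x' − x̄ = [855/137, 0] = K·y
y = (KᵀK)⁻¹·Kᵀ·(x' − x̄) = [-19]
z = y + H·x̄ = [-19] + [21] = [2]

z = [2]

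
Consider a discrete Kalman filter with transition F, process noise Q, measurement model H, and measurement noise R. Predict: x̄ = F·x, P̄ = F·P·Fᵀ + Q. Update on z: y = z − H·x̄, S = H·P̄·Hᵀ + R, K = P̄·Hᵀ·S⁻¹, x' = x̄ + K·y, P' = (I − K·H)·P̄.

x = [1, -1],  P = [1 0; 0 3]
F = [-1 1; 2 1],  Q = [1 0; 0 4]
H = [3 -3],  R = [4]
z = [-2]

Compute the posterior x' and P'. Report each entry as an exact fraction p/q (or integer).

x̄ = F·x = [-2, 1]
P̄ = F·P·Fᵀ + Q = [5 1; 1 11]
y = z − H·x̄ = [7]
S = H·P̄·Hᵀ + R = [130]
K = P̄·Hᵀ·S⁻¹ = [6/65; -3/13]
x' = x̄ + K·y = [-88/65, -8/13]
P' = (I − K·H)·P̄ = [253/65 49/13; 49/13 53/13]

x' = [-88/65, -8/13]
P' = [253/65 49/13; 49/13 53/13]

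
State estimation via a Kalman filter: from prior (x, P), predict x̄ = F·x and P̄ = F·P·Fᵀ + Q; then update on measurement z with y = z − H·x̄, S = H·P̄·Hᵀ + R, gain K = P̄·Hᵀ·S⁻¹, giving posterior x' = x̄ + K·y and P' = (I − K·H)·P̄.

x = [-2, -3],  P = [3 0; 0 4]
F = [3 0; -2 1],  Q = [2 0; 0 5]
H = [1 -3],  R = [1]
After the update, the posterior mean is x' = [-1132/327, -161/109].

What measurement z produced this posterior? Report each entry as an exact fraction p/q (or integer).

z = [1]

x̄ = F·x = [-6, 1]
P̄ = F·P·Fᵀ + Q = [29 -18; -18 21]
S = H·P̄·Hᵀ + R = [327]
K = P̄·Hᵀ·S⁻¹ = [83/327; -27/109]
x' − x̄ = [830/327, -270/109] = K·y
y = (KᵀK)⁻¹·Kᵀ·(x' − x̄) = [10]
z = y + H·x̄ = [10] + [-9] = [1]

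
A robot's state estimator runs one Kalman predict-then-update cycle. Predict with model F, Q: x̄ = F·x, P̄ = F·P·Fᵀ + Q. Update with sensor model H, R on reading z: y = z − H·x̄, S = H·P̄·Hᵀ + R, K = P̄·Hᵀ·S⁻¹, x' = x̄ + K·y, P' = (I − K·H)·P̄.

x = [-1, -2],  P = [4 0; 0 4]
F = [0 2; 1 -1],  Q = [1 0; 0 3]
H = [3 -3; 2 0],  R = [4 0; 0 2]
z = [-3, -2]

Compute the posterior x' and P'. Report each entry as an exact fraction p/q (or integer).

x̄ = F·x = [-4, 1]
P̄ = F·P·Fᵀ + Q = [17 -8; -8 11]
y = z − H·x̄ = [12, 6]
S = H·P̄·Hᵀ + R = [400 150; 150 70]
K = P̄·Hᵀ·S⁻¹ = [3/110 47/110; -159/550 43/110]
x' = x̄ + K·y = [-61/55, -34/275]
P' = (I − K·H)·P̄ = [47/110 43/110; 43/110 427/550]

x' = [-61/55, -34/275]
P' = [47/110 43/110; 43/110 427/550]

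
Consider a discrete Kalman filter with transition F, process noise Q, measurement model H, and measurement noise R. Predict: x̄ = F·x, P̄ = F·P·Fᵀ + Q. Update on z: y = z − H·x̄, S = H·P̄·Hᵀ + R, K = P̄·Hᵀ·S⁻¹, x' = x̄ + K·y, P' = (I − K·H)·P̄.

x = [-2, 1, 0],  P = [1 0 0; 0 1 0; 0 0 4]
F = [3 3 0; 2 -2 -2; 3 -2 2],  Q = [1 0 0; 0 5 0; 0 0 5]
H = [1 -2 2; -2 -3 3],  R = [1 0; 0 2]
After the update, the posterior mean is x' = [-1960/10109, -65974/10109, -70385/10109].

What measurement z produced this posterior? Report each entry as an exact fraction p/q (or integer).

z = [-1, -1]

x̄ = F·x = [-3, -6, -8]
P̄ = F·P·Fᵀ + Q = [19 0 3; 0 29 -6; 3 -6 34]
S = H·P̄·Hᵀ + R = [332 409; 409 717]
K = P̄·Hᵀ·S⁻¹ = [29786/70763 -19853/70763; -1035/10109 -890/10109; 12885/70763 3901/70763]
x' − x̄ = [28367/10109, -5320/10109, 10487/10109] = K·y
y = (KᵀK)⁻¹·Kᵀ·(x' − x̄) = [6, -1]
z = y + H·x̄ = [6, -1] + [-7, 0] = [-1, -1]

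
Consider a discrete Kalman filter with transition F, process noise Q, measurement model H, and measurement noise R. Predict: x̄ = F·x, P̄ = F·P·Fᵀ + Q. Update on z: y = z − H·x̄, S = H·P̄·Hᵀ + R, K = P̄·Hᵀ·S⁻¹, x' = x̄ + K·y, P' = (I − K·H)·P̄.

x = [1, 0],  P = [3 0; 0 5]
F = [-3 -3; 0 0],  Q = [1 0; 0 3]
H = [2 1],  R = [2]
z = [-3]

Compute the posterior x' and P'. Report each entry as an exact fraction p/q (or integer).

x̄ = F·x = [-3, 0]
P̄ = F·P·Fᵀ + Q = [73 0; 0 3]
y = z − H·x̄ = [3]
S = H·P̄·Hᵀ + R = [297]
K = P̄·Hᵀ·S⁻¹ = [146/297; 1/99]
x' = x̄ + K·y = [-151/99, 1/33]
P' = (I − K·H)·P̄ = [365/297 -146/99; -146/99 98/33]

x' = [-151/99, 1/33]
P' = [365/297 -146/99; -146/99 98/33]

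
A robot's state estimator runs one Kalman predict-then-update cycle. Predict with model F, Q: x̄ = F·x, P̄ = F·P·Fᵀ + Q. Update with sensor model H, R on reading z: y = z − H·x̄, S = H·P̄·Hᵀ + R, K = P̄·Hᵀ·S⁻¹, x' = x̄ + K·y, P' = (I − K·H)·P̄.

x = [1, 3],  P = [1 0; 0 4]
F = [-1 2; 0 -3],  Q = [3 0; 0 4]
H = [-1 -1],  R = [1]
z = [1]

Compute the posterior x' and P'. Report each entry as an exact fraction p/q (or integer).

x̄ = F·x = [5, -9]
P̄ = F·P·Fᵀ + Q = [20 -24; -24 40]
y = z − H·x̄ = [-3]
S = H·P̄·Hᵀ + R = [13]
K = P̄·Hᵀ·S⁻¹ = [4/13; -16/13]
x' = x̄ + K·y = [53/13, -69/13]
P' = (I − K·H)·P̄ = [244/13 -248/13; -248/13 264/13]

x' = [53/13, -69/13]
P' = [244/13 -248/13; -248/13 264/13]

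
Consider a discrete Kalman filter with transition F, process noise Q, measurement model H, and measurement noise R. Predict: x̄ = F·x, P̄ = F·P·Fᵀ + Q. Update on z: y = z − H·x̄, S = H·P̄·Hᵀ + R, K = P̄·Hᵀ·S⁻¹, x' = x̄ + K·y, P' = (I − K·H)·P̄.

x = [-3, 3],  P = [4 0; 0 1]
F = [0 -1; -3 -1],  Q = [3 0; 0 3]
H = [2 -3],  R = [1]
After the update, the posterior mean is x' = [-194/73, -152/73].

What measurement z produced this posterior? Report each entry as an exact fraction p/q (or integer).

x̄ = F·x = [-3, 6]
P̄ = F·P·Fᵀ + Q = [4 1; 1 40]
S = H·P̄·Hᵀ + R = [365]
K = P̄·Hᵀ·S⁻¹ = [1/73; -118/365]
x' − x̄ = [25/73, -590/73] = K·y
y = (KᵀK)⁻¹·Kᵀ·(x' − x̄) = [25]
z = y + H·x̄ = [25] + [-24] = [1]

z = [1]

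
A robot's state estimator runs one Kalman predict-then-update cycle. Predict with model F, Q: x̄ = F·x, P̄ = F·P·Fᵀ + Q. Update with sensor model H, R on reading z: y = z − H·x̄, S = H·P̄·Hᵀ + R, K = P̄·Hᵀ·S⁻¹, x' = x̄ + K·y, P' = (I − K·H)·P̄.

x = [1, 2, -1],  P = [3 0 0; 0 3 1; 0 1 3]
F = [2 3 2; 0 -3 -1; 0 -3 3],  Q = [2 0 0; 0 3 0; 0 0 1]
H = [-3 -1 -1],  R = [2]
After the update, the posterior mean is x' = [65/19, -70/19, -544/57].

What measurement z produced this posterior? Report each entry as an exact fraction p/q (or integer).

x̄ = F·x = [6, -5, -9]
P̄ = F·P·Fᵀ + Q = [65 -42 -6; -42 39 12; -6 12 37]
S = H·P̄·Hᵀ + R = [399]
K = P̄·Hᵀ·S⁻¹ = [-7/19; 25/133; -31/399]
x' − x̄ = [-49/19, 25/19, -31/57] = K·y
y = (KᵀK)⁻¹·Kᵀ·(x' − x̄) = [7]
z = y + H·x̄ = [7] + [-4] = [3]

z = [3]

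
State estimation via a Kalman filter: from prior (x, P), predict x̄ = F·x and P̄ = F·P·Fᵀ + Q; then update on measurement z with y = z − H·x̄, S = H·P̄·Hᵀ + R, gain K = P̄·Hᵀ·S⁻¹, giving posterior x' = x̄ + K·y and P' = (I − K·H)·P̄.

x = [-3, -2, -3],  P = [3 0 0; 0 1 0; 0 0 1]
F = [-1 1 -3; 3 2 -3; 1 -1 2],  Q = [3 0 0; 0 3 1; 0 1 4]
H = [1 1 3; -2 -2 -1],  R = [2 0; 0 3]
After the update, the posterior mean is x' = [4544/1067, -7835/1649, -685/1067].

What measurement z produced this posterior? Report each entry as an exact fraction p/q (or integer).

x̄ = F·x = [10, -4, -7]
P̄ = F·P·Fᵀ + Q = [16 2 -10; 2 43 2; -10 2 12]
S = H·P̄·Hᵀ + R = [125 -106; -106 235]
K = P̄·Hᵀ·S⁻¹ = [-328/1067 -266/1067; 203/1649 -554/1649; 412/1067 204/1067]
x' − x̄ = [-6126/1067, -1239/1649, 6784/1067] = K·y
y = (KᵀK)⁻¹·Kᵀ·(x' − x̄) = [13, 7]
z = y + H·x̄ = [13, 7] + [-15, -5] = [-2, 2]

z = [-2, 2]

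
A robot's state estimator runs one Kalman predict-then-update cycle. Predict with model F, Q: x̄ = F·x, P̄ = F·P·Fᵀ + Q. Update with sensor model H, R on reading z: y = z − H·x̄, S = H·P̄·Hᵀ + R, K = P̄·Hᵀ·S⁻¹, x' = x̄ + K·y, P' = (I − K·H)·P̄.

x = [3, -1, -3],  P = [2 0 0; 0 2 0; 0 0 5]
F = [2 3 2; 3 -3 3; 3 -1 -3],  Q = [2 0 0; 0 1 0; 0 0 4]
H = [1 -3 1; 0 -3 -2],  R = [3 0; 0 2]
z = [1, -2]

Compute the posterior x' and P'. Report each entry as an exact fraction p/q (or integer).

x' = [-69653/37991, -16572/37991, 67151/37991]
P' = [1708624/37991 381360/37991 -572664/37991; 381360/37991 91658/37991 -133386/37991; -572664/37991 -133386/37991 212835/37991]

x̄ = F·x = [-3, 3, 19]
P̄ = F·P·Fᵀ + Q = [48 24 -24; 24 82 -21; -24 -21 69]
y = z − H·x̄ = [-6, 45]
S = H·P̄·Hᵀ + R = [792 513; 513 764]
K = P̄·Hᵀ·S⁻¹ = [-8120/113973 624/37991; -9000/37991 -4101/37991; 13443/37991 -12756/37991]
x' = x̄ + K·y = [-69653/37991, -16572/37991, 67151/37991]
P' = (I − K·H)·P̄ = [1708624/37991 381360/37991 -572664/37991; 381360/37991 91658/37991 -133386/37991; -572664/37991 -133386/37991 212835/37991]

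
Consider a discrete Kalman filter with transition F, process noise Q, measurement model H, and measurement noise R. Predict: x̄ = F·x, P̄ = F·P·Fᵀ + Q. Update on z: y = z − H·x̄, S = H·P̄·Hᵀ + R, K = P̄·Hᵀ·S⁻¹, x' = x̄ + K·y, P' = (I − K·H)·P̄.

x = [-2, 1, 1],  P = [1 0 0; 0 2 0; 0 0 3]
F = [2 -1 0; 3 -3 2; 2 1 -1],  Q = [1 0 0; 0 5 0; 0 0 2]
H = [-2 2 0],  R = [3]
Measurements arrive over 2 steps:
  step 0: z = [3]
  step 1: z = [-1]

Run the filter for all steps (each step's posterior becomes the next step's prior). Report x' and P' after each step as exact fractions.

step 0: x' = [-485/111, -329/111, -556/111], P' = [677/111 692/111 382/111; 692/111 788/111 358/111; 382/111 358/111 965/111]
step 1: x' = [-94673/17337, -105992/17337, -168581/17337], P' = [129989/17337 130502/17337 246638/17337; 130502/17337 143768/17337 241688/17337; 246638/17337 241688/17337 715169/17337]

step 0: x̄ = F·x = [-5, -7, -4]
step 0: P̄ = F·P·Fᵀ + Q = [7 12 2; 12 44 -6; 2 -6 11]
step 0: y = z − H·x̄ = [7]
step 0: S = H·P̄·Hᵀ + R = [111]
step 0: K = P̄·Hᵀ·S⁻¹ = [10/111; 64/111; -16/111]
step 0: x' = x̄ + K·y = [-485/111, -329/111, -556/111]
step 0: P' = (I − K·H)·P̄ = [677/111 692/111 382/111; 692/111 788/111 358/111; 382/111 358/111 965/111]
step 1: x̄ = F·x = [-641/111, -1580/111, -743/111]
step 1: P̄ = F·P·Fᵀ + Q = [839/111 1010/111 1514/111; 1010/111 5432/111 -136/111; 1514/111 -136/111 5207/111]
step 1: y = z − H·x̄ = [589/37]
step 1: S = H·P̄·Hᵀ + R = [5779/37]
step 1: K = P̄·Hᵀ·S⁻¹ = [114/5779; 2948/5779; -1100/5779]
step 1: x' = x̄ + K·y = [-94673/17337, -105992/17337, -168581/17337]
step 1: P' = (I − K·H)·P̄ = [129989/17337 130502/17337 246638/17337; 130502/17337 143768/17337 241688/17337; 246638/17337 241688/17337 715169/17337]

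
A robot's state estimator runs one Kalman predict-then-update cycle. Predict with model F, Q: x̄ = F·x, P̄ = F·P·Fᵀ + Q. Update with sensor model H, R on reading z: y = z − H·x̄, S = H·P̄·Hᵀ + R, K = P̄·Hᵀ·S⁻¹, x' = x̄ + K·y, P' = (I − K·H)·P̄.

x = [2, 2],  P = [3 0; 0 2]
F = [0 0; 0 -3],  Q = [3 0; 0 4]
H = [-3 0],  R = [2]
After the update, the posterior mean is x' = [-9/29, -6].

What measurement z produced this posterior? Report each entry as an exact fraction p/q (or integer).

x̄ = F·x = [0, -6]
P̄ = F·P·Fᵀ + Q = [3 0; 0 22]
S = H·P̄·Hᵀ + R = [29]
K = P̄·Hᵀ·S⁻¹ = [-9/29; 0]
x' − x̄ = [-9/29, 0] = K·y
y = (KᵀK)⁻¹·Kᵀ·(x' − x̄) = [1]
z = y + H·x̄ = [1] + [0] = [1]

z = [1]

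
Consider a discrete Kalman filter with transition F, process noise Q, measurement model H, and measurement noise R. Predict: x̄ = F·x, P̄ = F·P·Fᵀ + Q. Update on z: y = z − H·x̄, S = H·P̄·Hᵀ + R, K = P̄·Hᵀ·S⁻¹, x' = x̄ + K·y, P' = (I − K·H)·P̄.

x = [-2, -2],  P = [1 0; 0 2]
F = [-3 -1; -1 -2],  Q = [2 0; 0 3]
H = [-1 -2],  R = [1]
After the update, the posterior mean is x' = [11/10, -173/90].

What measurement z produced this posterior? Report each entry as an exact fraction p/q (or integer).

x̄ = F·x = [8, 6]
P̄ = F·P·Fᵀ + Q = [13 7; 7 12]
S = H·P̄·Hᵀ + R = [90]
K = P̄·Hᵀ·S⁻¹ = [-3/10; -31/90]
x' − x̄ = [-69/10, -713/90] = K·y
y = (KᵀK)⁻¹·Kᵀ·(x' − x̄) = [23]
z = y + H·x̄ = [23] + [-20] = [3]

z = [3]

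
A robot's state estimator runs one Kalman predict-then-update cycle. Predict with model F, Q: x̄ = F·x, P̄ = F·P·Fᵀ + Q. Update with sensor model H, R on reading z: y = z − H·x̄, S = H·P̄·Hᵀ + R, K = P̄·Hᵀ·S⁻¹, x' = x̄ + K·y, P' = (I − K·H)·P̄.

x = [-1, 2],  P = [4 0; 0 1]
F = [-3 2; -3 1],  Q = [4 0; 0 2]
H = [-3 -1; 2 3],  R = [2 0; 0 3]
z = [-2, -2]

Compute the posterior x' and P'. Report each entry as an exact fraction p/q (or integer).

x' = [6065/5763, -22217/17289]
P' = [664/1921 -1828/5763; -1828/5763 9754/17289]

x̄ = F·x = [7, 5]
P̄ = F·P·Fᵀ + Q = [44 38; 38 39]
y = z − H·x̄ = [24, -31]
S = H·P̄·Hᵀ + R = [665 -799; -799 986]
K = P̄·Hᵀ·S⁻¹ = [-122/339 -500/5763; 197/1017 6098/17289]
x' = x̄ + K·y = [6065/5763, -22217/17289]
P' = (I − K·H)·P̄ = [664/1921 -1828/5763; -1828/5763 9754/17289]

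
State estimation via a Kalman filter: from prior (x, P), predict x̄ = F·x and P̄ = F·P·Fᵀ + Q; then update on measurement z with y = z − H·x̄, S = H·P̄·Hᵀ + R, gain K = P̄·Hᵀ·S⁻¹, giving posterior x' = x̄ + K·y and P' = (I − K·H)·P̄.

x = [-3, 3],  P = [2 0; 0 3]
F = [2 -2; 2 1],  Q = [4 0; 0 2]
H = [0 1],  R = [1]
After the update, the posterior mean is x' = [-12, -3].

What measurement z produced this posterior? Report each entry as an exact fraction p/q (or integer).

z = [-3]

x̄ = F·x = [-12, -3]
P̄ = F·P·Fᵀ + Q = [24 2; 2 13]
S = H·P̄·Hᵀ + R = [14]
K = P̄·Hᵀ·S⁻¹ = [1/7; 13/14]
x' − x̄ = [0, 0] = K·y
y = (KᵀK)⁻¹·Kᵀ·(x' − x̄) = [0]
z = y + H·x̄ = [0] + [-3] = [-3]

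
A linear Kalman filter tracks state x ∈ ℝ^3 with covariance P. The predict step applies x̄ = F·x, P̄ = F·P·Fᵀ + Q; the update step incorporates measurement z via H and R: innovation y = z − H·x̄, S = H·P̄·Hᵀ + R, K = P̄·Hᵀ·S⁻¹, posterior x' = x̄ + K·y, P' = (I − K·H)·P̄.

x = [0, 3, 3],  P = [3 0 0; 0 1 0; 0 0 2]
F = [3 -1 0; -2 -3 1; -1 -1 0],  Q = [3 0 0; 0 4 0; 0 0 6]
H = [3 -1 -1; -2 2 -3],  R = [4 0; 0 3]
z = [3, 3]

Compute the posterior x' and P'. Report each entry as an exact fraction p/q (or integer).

x̄ = F·x = [-3, -6, -3]
P̄ = F·P·Fᵀ + Q = [31 -15 -8; -15 27 9; -8 9 10]
y = z − H·x̄ = [3, 0]
S = H·P̄·Hᵀ + R = [476 -265; -265 241]
K = P̄·Hᵀ·S⁻¹ = [9936/44491 -1628/44491; -4416/44491 5667/44491; -9303/44491 -9491/44491]
x' = x̄ + K·y = [-103665/44491, -280194/44491, -161382/44491]
P' = (I − K·H)·P̄ = [115941/44491 230247/44491 77832/44491; 230247/44491 520542/44491 187863/44491; 77832/44491 187863/44491 82845/44491]

x' = [-103665/44491, -280194/44491, -161382/44491]
P' = [115941/44491 230247/44491 77832/44491; 230247/44491 520542/44491 187863/44491; 77832/44491 187863/44491 82845/44491]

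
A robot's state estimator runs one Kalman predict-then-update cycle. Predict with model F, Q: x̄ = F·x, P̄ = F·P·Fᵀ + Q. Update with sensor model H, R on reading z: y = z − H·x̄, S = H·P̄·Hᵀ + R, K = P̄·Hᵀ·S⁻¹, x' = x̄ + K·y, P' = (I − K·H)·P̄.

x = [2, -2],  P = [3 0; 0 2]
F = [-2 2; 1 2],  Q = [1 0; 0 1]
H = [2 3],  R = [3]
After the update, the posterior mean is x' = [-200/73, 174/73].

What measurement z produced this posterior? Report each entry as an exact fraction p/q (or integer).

z = [2]

x̄ = F·x = [-8, -2]
P̄ = F·P·Fᵀ + Q = [21 2; 2 12]
S = H·P̄·Hᵀ + R = [219]
K = P̄·Hᵀ·S⁻¹ = [16/73; 40/219]
x' − x̄ = [384/73, 320/73] = K·y
y = (KᵀK)⁻¹·Kᵀ·(x' − x̄) = [24]
z = y + H·x̄ = [24] + [-22] = [2]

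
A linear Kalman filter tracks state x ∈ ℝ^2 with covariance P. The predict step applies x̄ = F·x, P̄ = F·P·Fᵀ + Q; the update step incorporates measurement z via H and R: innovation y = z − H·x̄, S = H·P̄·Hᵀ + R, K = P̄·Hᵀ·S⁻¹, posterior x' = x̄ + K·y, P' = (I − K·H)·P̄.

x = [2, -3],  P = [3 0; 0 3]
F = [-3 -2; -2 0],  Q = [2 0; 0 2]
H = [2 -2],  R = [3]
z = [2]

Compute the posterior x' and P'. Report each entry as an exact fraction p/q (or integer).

x' = [-276/79, -364/79]
P' = [1123/79 1054/79; 1054/79 1042/79]

x̄ = F·x = [0, -4]
P̄ = F·P·Fᵀ + Q = [41 18; 18 14]
y = z − H·x̄ = [-6]
S = H·P̄·Hᵀ + R = [79]
K = P̄·Hᵀ·S⁻¹ = [46/79; 8/79]
x' = x̄ + K·y = [-276/79, -364/79]
P' = (I − K·H)·P̄ = [1123/79 1054/79; 1054/79 1042/79]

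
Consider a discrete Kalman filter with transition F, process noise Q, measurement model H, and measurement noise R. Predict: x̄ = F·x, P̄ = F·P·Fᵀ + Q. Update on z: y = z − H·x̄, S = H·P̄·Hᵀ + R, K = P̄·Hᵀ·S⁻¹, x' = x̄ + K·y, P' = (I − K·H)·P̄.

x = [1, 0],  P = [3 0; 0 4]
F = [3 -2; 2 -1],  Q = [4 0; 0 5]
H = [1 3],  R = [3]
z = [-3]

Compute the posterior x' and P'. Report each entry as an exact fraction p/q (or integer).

x̄ = F·x = [3, 2]
P̄ = F·P·Fᵀ + Q = [47 26; 26 21]
y = z − H·x̄ = [-12]
S = H·P̄·Hᵀ + R = [395]
K = P̄·Hᵀ·S⁻¹ = [25/79; 89/395]
x' = x̄ + K·y = [-63/79, -278/395]
P' = (I − K·H)·P̄ = [588/79 -171/79; -171/79 374/395]

x' = [-63/79, -278/395]
P' = [588/79 -171/79; -171/79 374/395]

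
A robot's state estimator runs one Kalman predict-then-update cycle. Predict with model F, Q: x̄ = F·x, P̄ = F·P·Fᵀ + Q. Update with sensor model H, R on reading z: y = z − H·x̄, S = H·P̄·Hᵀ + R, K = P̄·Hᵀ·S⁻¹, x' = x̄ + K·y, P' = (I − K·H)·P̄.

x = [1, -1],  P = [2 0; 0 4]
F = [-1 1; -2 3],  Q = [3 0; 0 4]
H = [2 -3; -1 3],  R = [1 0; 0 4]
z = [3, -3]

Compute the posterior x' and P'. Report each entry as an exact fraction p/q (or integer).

x̄ = F·x = [-2, -5]
P̄ = F·P·Fᵀ + Q = [9 16; 16 48]
y = z − H·x̄ = [-8, 10]
S = H·P̄·Hᵀ + R = [277 -306; -306 349]
K = P̄·Hᵀ·S⁻¹ = [1464/3037 1623/3037; 80/3037 1184/3037]
x' = x̄ + K·y = [-1556/3037, -3985/3037]
P' = (I − K·H)·P̄ = [7956/3037 4816/3037; 4816/3037 3184/3037]

x' = [-1556/3037, -3985/3037]
P' = [7956/3037 4816/3037; 4816/3037 3184/3037]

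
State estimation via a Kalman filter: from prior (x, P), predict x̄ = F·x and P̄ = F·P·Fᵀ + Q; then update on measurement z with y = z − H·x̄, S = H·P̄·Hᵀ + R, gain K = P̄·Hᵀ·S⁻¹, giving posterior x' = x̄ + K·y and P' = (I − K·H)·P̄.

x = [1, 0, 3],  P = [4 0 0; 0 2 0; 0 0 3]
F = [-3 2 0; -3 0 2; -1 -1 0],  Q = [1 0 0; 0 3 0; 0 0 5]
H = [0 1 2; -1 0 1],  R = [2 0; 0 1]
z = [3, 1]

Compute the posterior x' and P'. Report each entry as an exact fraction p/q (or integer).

x̄ = F·x = [-3, 3, -1]
P̄ = F·P·Fᵀ + Q = [45 36 8; 36 51 12; 8 12 11]
y = z − H·x̄ = [2, -1]
S = H·P̄·Hᵀ + R = [145 -18; -18 41]
K = P̄·Hᵀ·S⁻¹ = [1466/5621 -4429/5621; 2643/5621 -2130/5621; 1448/5621 1047/5621]
x' = x̄ + K·y = [-9502/5621, 24279/5621, -3772/5621]
P' = (I − K·H)·P̄ = [12840/5621 -13890/5621 8411/5621; -13890/5621 37326/5621 -16020/5621; 8411/5621 -16020/5621 9458/5621]

x' = [-9502/5621, 24279/5621, -3772/5621]
P' = [12840/5621 -13890/5621 8411/5621; -13890/5621 37326/5621 -16020/5621; 8411/5621 -16020/5621 9458/5621]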